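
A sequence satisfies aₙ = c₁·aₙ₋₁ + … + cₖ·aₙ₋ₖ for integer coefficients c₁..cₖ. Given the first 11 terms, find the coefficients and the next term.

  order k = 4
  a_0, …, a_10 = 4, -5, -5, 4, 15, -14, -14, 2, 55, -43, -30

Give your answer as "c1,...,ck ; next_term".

-1,-1,-2,1 ; -35

  a_4 = -1·4 + -1·-5 + -2·-5 + 1·4 = 15
  a_5 = -1·15 + -1·4 + -2·-5 + 1·-5 = -14
  a_6 = -1·-14 + -1·15 + -2·4 + 1·-5 = -14
  a_7 = -1·-14 + -1·-14 + -2·15 + 1·4 = 2
  a_8 = -1·2 + -1·-14 + -2·-14 + 1·15 = 55
  a_9 = -1·55 + -1·2 + -2·-14 + 1·-14 = -43
  a_10 = -1·-43 + -1·55 + -2·2 + 1·-14 = -30
  a_11 = -1·-30 + -1·-43 + -2·55 + 1·2 = -35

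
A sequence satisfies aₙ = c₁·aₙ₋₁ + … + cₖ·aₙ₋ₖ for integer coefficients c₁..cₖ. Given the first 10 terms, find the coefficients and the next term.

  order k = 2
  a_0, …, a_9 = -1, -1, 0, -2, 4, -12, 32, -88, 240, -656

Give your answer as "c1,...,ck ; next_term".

  a_2 = -2·-1 + 2·-1 = 0
  a_3 = -2·0 + 2·-1 = -2
  a_4 = -2·-2 + 2·0 = 4
  a_5 = -2·4 + 2·-2 = -12
  a_6 = -2·-12 + 2·4 = 32
  a_7 = -2·32 + 2·-12 = -88
  a_8 = -2·-88 + 2·32 = 240
  a_9 = -2·240 + 2·-88 = -656
  a_10 = -2·-656 + 2·240 = 1792

-2,2 ; 1792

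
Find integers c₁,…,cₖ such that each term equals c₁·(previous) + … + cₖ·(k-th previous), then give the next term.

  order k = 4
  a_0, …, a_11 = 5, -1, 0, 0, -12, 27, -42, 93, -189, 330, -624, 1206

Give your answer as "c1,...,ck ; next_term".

  a_4 = -2·0 + -1·0 + -3·-1 + -3·5 = -12
  a_5 = -2·-12 + -1·0 + -3·0 + -3·-1 = 27
  a_6 = -2·27 + -1·-12 + -3·0 + -3·0 = -42
  a_7 = -2·-42 + -1·27 + -3·-12 + -3·0 = 93
  a_8 = -2·93 + -1·-42 + -3·27 + -3·-12 = -189
  a_9 = -2·-189 + -1·93 + -3·-42 + -3·27 = 330
  a_10 = -2·330 + -1·-189 + -3·93 + -3·-42 = -624
  a_11 = -2·-624 + -1·330 + -3·-189 + -3·93 = 1206
  a_12 = -2·1206 + -1·-624 + -3·330 + -3·-189 = -2211

-2,-1,-3,-3 ; -2211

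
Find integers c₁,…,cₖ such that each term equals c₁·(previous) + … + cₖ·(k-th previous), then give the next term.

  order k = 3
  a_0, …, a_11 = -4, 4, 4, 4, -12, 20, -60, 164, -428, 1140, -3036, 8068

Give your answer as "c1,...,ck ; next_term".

  a_3 = -2·4 + 1·4 + -2·-4 = 4
  a_4 = -2·4 + 1·4 + -2·4 = -12
  a_5 = -2·-12 + 1·4 + -2·4 = 20
  a_6 = -2·20 + 1·-12 + -2·4 = -60
  a_7 = -2·-60 + 1·20 + -2·-12 = 164
  a_8 = -2·164 + 1·-60 + -2·20 = -428
  a_9 = -2·-428 + 1·164 + -2·-60 = 1140
  a_10 = -2·1140 + 1·-428 + -2·164 = -3036
  a_11 = -2·-3036 + 1·1140 + -2·-428 = 8068
  a_12 = -2·8068 + 1·-3036 + -2·1140 = -21452

-2,1,-2 ; -21452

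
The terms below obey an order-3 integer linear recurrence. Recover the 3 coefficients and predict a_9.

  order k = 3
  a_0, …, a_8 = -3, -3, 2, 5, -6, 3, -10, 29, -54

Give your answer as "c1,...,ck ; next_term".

  a_3 = -2·2 + -1·-3 + -2·-3 = 5
  a_4 = -2·5 + -1·2 + -2·-3 = -6
  a_5 = -2·-6 + -1·5 + -2·2 = 3
  a_6 = -2·3 + -1·-6 + -2·5 = -10
  a_7 = -2·-10 + -1·3 + -2·-6 = 29
  a_8 = -2·29 + -1·-10 + -2·3 = -54
  a_9 = -2·-54 + -1·29 + -2·-10 = 99

-2,-1,-2 ; 99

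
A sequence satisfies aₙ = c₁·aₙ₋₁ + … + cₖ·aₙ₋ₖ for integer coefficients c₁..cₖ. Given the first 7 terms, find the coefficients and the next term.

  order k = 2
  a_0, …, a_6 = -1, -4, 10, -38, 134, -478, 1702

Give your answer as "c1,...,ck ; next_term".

-3,2 ; -6062

  a_2 = -3·-4 + 2·-1 = 10
  a_3 = -3·10 + 2·-4 = -38
  a_4 = -3·-38 + 2·10 = 134
  a_5 = -3·134 + 2·-38 = -478
  a_6 = -3·-478 + 2·134 = 1702
  a_7 = -3·1702 + 2·-478 = -6062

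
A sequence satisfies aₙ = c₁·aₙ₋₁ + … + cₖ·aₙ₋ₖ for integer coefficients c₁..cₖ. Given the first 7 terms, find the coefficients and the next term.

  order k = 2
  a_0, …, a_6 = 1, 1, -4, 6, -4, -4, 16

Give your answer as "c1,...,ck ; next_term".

-2,-2 ; -24

  a_2 = -2·1 + -2·1 = -4
  a_3 = -2·-4 + -2·1 = 6
  a_4 = -2·6 + -2·-4 = -4
  a_5 = -2·-4 + -2·6 = -4
  a_6 = -2·-4 + -2·-4 = 16
  a_7 = -2·16 + -2·-4 = -24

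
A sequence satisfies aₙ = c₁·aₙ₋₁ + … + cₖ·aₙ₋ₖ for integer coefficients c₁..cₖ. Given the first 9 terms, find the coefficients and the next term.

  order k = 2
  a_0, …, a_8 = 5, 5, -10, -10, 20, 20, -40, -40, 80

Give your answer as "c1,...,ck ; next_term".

0,-2 ; 80

  a_2 = 0·5 + -2·5 = -10
  a_3 = 0·-10 + -2·5 = -10
  a_4 = 0·-10 + -2·-10 = 20
  a_5 = 0·20 + -2·-10 = 20
  a_6 = 0·20 + -2·20 = -40
  a_7 = 0·-40 + -2·20 = -40
  a_8 = 0·-40 + -2·-40 = 80
  a_9 = 0·80 + -2·-40 = 80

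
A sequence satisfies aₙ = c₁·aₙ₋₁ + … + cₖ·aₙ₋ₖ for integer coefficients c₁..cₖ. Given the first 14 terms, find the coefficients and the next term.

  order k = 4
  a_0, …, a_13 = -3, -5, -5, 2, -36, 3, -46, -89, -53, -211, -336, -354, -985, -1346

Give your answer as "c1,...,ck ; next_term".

  a_4 = -1·2 + 1·-5 + 4·-5 + 3·-3 = -36
  a_5 = -1·-36 + 1·2 + 4·-5 + 3·-5 = 3
  a_6 = -1·3 + 1·-36 + 4·2 + 3·-5 = -46
  a_7 = -1·-46 + 1·3 + 4·-36 + 3·2 = -89
  a_8 = -1·-89 + 1·-46 + 4·3 + 3·-36 = -53
  a_9 = -1·-53 + 1·-89 + 4·-46 + 3·3 = -211
  a_10 = -1·-211 + 1·-53 + 4·-89 + 3·-46 = -336
  a_11 = -1·-336 + 1·-211 + 4·-53 + 3·-89 = -354
  a_12 = -1·-354 + 1·-336 + 4·-211 + 3·-53 = -985
  a_13 = -1·-985 + 1·-354 + 4·-336 + 3·-211 = -1346
  a_14 = -1·-1346 + 1·-985 + 4·-354 + 3·-336 = -2063

-1,1,4,3 ; -2063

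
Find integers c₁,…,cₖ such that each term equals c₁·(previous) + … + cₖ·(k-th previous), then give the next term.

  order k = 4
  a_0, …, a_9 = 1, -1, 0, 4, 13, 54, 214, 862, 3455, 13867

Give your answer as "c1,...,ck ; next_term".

3,4,0,1 ; 55635

  a_4 = 3·4 + 4·0 + 0·-1 + 1·1 = 13
  a_5 = 3·13 + 4·4 + 0·0 + 1·-1 = 54
  a_6 = 3·54 + 4·13 + 0·4 + 1·0 = 214
  a_7 = 3·214 + 4·54 + 0·13 + 1·4 = 862
  a_8 = 3·862 + 4·214 + 0·54 + 1·13 = 3455
  a_9 = 3·3455 + 4·862 + 0·214 + 1·54 = 13867
  a_10 = 3·13867 + 4·3455 + 0·862 + 1·214 = 55635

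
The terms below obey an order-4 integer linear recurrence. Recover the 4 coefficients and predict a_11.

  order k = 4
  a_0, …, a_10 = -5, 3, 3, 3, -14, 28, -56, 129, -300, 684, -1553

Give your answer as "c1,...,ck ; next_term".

  a_4 = -2·3 + 0·3 + -1·3 + 1·-5 = -14
  a_5 = -2·-14 + 0·3 + -1·3 + 1·3 = 28
  a_6 = -2·28 + 0·-14 + -1·3 + 1·3 = -56
  a_7 = -2·-56 + 0·28 + -1·-14 + 1·3 = 129
  a_8 = -2·129 + 0·-56 + -1·28 + 1·-14 = -300
  a_9 = -2·-300 + 0·129 + -1·-56 + 1·28 = 684
  a_10 = -2·684 + 0·-300 + -1·129 + 1·-56 = -1553
  a_11 = -2·-1553 + 0·684 + -1·-300 + 1·129 = 3535

-2,0,-1,1 ; 3535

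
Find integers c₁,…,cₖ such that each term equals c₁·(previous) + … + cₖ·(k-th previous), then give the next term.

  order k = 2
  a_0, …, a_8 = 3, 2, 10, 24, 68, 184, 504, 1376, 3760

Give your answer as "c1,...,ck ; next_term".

  a_2 = 2·2 + 2·3 = 10
  a_3 = 2·10 + 2·2 = 24
  a_4 = 2·24 + 2·10 = 68
  a_5 = 2·68 + 2·24 = 184
  a_6 = 2·184 + 2·68 = 504
  a_7 = 2·504 + 2·184 = 1376
  a_8 = 2·1376 + 2·504 = 3760
  a_9 = 2·3760 + 2·1376 = 10272

2,2 ; 10272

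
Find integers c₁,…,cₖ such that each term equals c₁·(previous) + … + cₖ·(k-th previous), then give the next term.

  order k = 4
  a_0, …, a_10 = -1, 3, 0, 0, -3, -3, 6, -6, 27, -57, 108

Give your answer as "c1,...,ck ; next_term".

-2,0,-2,-3 ; -252

  a_4 = -2·0 + 0·0 + -2·3 + -3·-1 = -3
  a_5 = -2·-3 + 0·0 + -2·0 + -3·3 = -3
  a_6 = -2·-3 + 0·-3 + -2·0 + -3·0 = 6
  a_7 = -2·6 + 0·-3 + -2·-3 + -3·0 = -6
  a_8 = -2·-6 + 0·6 + -2·-3 + -3·-3 = 27
  a_9 = -2·27 + 0·-6 + -2·6 + -3·-3 = -57
  a_10 = -2·-57 + 0·27 + -2·-6 + -3·6 = 108
  a_11 = -2·108 + 0·-57 + -2·27 + -3·-6 = -252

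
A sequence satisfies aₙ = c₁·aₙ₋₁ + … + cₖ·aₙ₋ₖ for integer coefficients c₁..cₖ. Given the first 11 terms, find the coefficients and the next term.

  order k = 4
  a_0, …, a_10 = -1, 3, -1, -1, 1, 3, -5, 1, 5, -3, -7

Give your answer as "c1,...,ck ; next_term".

  a_4 = -1·-1 + -1·-1 + 0·3 + 1·-1 = 1
  a_5 = -1·1 + -1·-1 + 0·-1 + 1·3 = 3
  a_6 = -1·3 + -1·1 + 0·-1 + 1·-1 = -5
  a_7 = -1·-5 + -1·3 + 0·1 + 1·-1 = 1
  a_8 = -1·1 + -1·-5 + 0·3 + 1·1 = 5
  a_9 = -1·5 + -1·1 + 0·-5 + 1·3 = -3
  a_10 = -1·-3 + -1·5 + 0·1 + 1·-5 = -7
  a_11 = -1·-7 + -1·-3 + 0·5 + 1·1 = 11

-1,-1,0,1 ; 11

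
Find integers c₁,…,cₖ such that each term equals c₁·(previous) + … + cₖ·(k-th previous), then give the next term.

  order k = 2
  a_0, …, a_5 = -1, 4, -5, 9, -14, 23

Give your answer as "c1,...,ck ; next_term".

-1,1 ; -37

  a_2 = -1·4 + 1·-1 = -5
  a_3 = -1·-5 + 1·4 = 9
  a_4 = -1·9 + 1·-5 = -14
  a_5 = -1·-14 + 1·9 = 23
  a_6 = -1·23 + 1·-14 = -37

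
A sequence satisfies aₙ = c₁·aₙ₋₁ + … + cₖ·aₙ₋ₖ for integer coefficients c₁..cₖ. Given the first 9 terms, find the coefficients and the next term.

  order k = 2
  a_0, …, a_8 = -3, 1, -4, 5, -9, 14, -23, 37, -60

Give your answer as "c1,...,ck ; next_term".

-1,1 ; 97

  a_2 = -1·1 + 1·-3 = -4
  a_3 = -1·-4 + 1·1 = 5
  a_4 = -1·5 + 1·-4 = -9
  a_5 = -1·-9 + 1·5 = 14
  a_6 = -1·14 + 1·-9 = -23
  a_7 = -1·-23 + 1·14 = 37
  a_8 = -1·37 + 1·-23 = -60
  a_9 = -1·-60 + 1·37 = 97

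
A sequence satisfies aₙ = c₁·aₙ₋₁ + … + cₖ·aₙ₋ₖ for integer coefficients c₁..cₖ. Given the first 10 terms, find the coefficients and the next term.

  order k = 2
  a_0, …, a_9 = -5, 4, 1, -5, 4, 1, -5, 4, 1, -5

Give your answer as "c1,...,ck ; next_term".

-1,-1 ; 4

  a_2 = -1·4 + -1·-5 = 1
  a_3 = -1·1 + -1·4 = -5
  a_4 = -1·-5 + -1·1 = 4
  a_5 = -1·4 + -1·-5 = 1
  a_6 = -1·1 + -1·4 = -5
  a_7 = -1·-5 + -1·1 = 4
  a_8 = -1·4 + -1·-5 = 1
  a_9 = -1·1 + -1·4 = -5
  a_10 = -1·-5 + -1·1 = 4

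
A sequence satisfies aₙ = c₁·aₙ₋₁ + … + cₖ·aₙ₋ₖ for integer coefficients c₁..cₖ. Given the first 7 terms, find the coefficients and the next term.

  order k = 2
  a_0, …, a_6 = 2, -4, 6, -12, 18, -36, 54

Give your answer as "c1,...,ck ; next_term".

  a_2 = 0·-4 + 3·2 = 6
  a_3 = 0·6 + 3·-4 = -12
  a_4 = 0·-12 + 3·6 = 18
  a_5 = 0·18 + 3·-12 = -36
  a_6 = 0·-36 + 3·18 = 54
  a_7 = 0·54 + 3·-36 = -108

0,3 ; -108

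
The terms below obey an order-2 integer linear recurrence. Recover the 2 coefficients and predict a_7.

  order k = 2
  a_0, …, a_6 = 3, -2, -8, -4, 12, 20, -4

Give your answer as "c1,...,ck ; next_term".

1,-2 ; -44

  a_2 = 1·-2 + -2·3 = -8
  a_3 = 1·-8 + -2·-2 = -4
  a_4 = 1·-4 + -2·-8 = 12
  a_5 = 1·12 + -2·-4 = 20
  a_6 = 1·20 + -2·12 = -4
  a_7 = 1·-4 + -2·20 = -44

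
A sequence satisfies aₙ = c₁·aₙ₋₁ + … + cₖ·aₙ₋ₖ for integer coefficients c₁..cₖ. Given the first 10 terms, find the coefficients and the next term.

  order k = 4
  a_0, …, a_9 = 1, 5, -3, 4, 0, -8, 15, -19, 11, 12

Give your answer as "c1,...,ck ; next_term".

  a_4 = -1·4 + 0·-3 + 1·5 + -1·1 = 0
  a_5 = -1·0 + 0·4 + 1·-3 + -1·5 = -8
  a_6 = -1·-8 + 0·0 + 1·4 + -1·-3 = 15
  a_7 = -1·15 + 0·-8 + 1·0 + -1·4 = -19
  a_8 = -1·-19 + 0·15 + 1·-8 + -1·0 = 11
  a_9 = -1·11 + 0·-19 + 1·15 + -1·-8 = 12
  a_10 = -1·12 + 0·11 + 1·-19 + -1·15 = -46

-1,0,1,-1 ; -46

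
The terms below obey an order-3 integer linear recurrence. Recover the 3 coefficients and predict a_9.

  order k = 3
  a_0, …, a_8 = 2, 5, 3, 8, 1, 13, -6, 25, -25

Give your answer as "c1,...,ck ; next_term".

  a_3 = 0·3 + 2·5 + -1·2 = 8
  a_4 = 0·8 + 2·3 + -1·5 = 1
  a_5 = 0·1 + 2·8 + -1·3 = 13
  a_6 = 0·13 + 2·1 + -1·8 = -6
  a_7 = 0·-6 + 2·13 + -1·1 = 25
  a_8 = 0·25 + 2·-6 + -1·13 = -25
  a_9 = 0·-25 + 2·25 + -1·-6 = 56

0,2,-1 ; 56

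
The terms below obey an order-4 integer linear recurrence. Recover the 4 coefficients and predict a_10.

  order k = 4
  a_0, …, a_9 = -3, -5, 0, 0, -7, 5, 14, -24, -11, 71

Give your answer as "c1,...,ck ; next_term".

  a_4 = 0·0 + -2·0 + 2·-5 + -1·-3 = -7
  a_5 = 0·-7 + -2·0 + 2·0 + -1·-5 = 5
  a_6 = 0·5 + -2·-7 + 2·0 + -1·0 = 14
  a_7 = 0·14 + -2·5 + 2·-7 + -1·0 = -24
  a_8 = 0·-24 + -2·14 + 2·5 + -1·-7 = -11
  a_9 = 0·-11 + -2·-24 + 2·14 + -1·5 = 71
  a_10 = 0·71 + -2·-11 + 2·-24 + -1·14 = -40

0,-2,2,-1 ; -40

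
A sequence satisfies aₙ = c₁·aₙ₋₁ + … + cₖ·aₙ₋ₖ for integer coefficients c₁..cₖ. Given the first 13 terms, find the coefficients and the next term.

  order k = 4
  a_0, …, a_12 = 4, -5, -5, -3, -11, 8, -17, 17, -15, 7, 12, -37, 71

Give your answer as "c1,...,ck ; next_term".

  a_4 = -1·-3 + 1·-5 + 1·-5 + -1·4 = -11
  a_5 = -1·-11 + 1·-3 + 1·-5 + -1·-5 = 8
  a_6 = -1·8 + 1·-11 + 1·-3 + -1·-5 = -17
  a_7 = -1·-17 + 1·8 + 1·-11 + -1·-3 = 17
  a_8 = -1·17 + 1·-17 + 1·8 + -1·-11 = -15
  a_9 = -1·-15 + 1·17 + 1·-17 + -1·8 = 7
  a_10 = -1·7 + 1·-15 + 1·17 + -1·-17 = 12
  a_11 = -1·12 + 1·7 + 1·-15 + -1·17 = -37
  a_12 = -1·-37 + 1·12 + 1·7 + -1·-15 = 71
  a_13 = -1·71 + 1·-37 + 1·12 + -1·7 = -103

-1,1,1,-1 ; -103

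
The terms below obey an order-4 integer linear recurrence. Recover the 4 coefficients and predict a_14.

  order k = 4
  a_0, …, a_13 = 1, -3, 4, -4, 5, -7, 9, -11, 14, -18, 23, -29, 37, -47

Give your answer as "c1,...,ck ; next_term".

  a_4 = 0·-4 + 1·4 + 0·-3 + 1·1 = 5
  a_5 = 0·5 + 1·-4 + 0·4 + 1·-3 = -7
  a_6 = 0·-7 + 1·5 + 0·-4 + 1·4 = 9
  a_7 = 0·9 + 1·-7 + 0·5 + 1·-4 = -11
  a_8 = 0·-11 + 1·9 + 0·-7 + 1·5 = 14
  a_9 = 0·14 + 1·-11 + 0·9 + 1·-7 = -18
  a_10 = 0·-18 + 1·14 + 0·-11 + 1·9 = 23
  a_11 = 0·23 + 1·-18 + 0·14 + 1·-11 = -29
  a_12 = 0·-29 + 1·23 + 0·-18 + 1·14 = 37
  a_13 = 0·37 + 1·-29 + 0·23 + 1·-18 = -47
  a_14 = 0·-47 + 1·37 + 0·-29 + 1·23 = 60

0,1,0,1 ; 60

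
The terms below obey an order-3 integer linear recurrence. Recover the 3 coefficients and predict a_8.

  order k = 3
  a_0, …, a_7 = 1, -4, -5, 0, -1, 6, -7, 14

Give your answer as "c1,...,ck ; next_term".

  a_3 = -1·-5 + 1·-4 + -1·1 = 0
  a_4 = -1·0 + 1·-5 + -1·-4 = -1
  a_5 = -1·-1 + 1·0 + -1·-5 = 6
  a_6 = -1·6 + 1·-1 + -1·0 = -7
  a_7 = -1·-7 + 1·6 + -1·-1 = 14
  a_8 = -1·14 + 1·-7 + -1·6 = -27

-1,1,-1 ; -27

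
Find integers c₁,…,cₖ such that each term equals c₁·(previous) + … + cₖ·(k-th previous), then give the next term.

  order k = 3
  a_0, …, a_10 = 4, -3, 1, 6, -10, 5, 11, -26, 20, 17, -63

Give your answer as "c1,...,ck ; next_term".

  a_3 = -1·1 + -1·-3 + 1·4 = 6
  a_4 = -1·6 + -1·1 + 1·-3 = -10
  a_5 = -1·-10 + -1·6 + 1·1 = 5
  a_6 = -1·5 + -1·-10 + 1·6 = 11
  a_7 = -1·11 + -1·5 + 1·-10 = -26
  a_8 = -1·-26 + -1·11 + 1·5 = 20
  a_9 = -1·20 + -1·-26 + 1·11 = 17
  a_10 = -1·17 + -1·20 + 1·-26 = -63
  a_11 = -1·-63 + -1·17 + 1·20 = 66

-1,-1,1 ; 66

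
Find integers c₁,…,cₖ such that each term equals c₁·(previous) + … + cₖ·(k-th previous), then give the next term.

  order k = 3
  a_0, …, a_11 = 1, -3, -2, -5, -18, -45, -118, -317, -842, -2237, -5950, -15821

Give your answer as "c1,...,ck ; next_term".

  a_3 = 2·-2 + 1·-3 + 2·1 = -5
  a_4 = 2·-5 + 1·-2 + 2·-3 = -18
  a_5 = 2·-18 + 1·-5 + 2·-2 = -45
  a_6 = 2·-45 + 1·-18 + 2·-5 = -118
  a_7 = 2·-118 + 1·-45 + 2·-18 = -317
  a_8 = 2·-317 + 1·-118 + 2·-45 = -842
  a_9 = 2·-842 + 1·-317 + 2·-118 = -2237
  a_10 = 2·-2237 + 1·-842 + 2·-317 = -5950
  a_11 = 2·-5950 + 1·-2237 + 2·-842 = -15821
  a_12 = 2·-15821 + 1·-5950 + 2·-2237 = -42066

2,1,2 ; -42066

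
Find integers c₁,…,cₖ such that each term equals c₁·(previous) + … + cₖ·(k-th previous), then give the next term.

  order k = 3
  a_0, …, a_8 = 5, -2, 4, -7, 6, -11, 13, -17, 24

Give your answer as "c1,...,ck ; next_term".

  a_3 = 0·4 + 1·-2 + -1·5 = -7
  a_4 = 0·-7 + 1·4 + -1·-2 = 6
  a_5 = 0·6 + 1·-7 + -1·4 = -11
  a_6 = 0·-11 + 1·6 + -1·-7 = 13
  a_7 = 0·13 + 1·-11 + -1·6 = -17
  a_8 = 0·-17 + 1·13 + -1·-11 = 24
  a_9 = 0·24 + 1·-17 + -1·13 = -30

0,1,-1 ; -30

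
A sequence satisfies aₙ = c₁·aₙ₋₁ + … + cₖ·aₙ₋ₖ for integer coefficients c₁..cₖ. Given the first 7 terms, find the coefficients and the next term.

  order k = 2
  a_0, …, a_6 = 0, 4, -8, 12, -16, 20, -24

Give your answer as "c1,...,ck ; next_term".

  a_2 = -2·4 + -1·0 = -8
  a_3 = -2·-8 + -1·4 = 12
  a_4 = -2·12 + -1·-8 = -16
  a_5 = -2·-16 + -1·12 = 20
  a_6 = -2·20 + -1·-16 = -24
  a_7 = -2·-24 + -1·20 = 28

-2,-1 ; 28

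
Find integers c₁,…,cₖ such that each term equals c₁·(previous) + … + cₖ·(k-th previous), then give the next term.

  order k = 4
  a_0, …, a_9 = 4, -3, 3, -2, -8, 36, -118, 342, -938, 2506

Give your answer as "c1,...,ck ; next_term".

  a_4 = -3·-2 + 0·3 + 2·-3 + -2·4 = -8
  a_5 = -3·-8 + 0·-2 + 2·3 + -2·-3 = 36
  a_6 = -3·36 + 0·-8 + 2·-2 + -2·3 = -118
  a_7 = -3·-118 + 0·36 + 2·-8 + -2·-2 = 342
  a_8 = -3·342 + 0·-118 + 2·36 + -2·-8 = -938
  a_9 = -3·-938 + 0·342 + 2·-118 + -2·36 = 2506
  a_10 = -3·2506 + 0·-938 + 2·342 + -2·-118 = -6598

-3,0,2,-2 ; -6598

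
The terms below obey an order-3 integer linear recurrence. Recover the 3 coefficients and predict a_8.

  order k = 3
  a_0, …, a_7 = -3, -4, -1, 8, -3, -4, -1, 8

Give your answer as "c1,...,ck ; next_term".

  a_3 = -1·-1 + -1·-4 + -1·-3 = 8
  a_4 = -1·8 + -1·-1 + -1·-4 = -3
  a_5 = -1·-3 + -1·8 + -1·-1 = -4
  a_6 = -1·-4 + -1·-3 + -1·8 = -1
  a_7 = -1·-1 + -1·-4 + -1·-3 = 8
  a_8 = -1·8 + -1·-1 + -1·-4 = -3

-1,-1,-1 ; -3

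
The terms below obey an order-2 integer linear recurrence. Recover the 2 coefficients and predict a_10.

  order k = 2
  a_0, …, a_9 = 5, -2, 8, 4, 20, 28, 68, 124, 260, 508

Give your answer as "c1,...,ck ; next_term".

1,2 ; 1028

  a_2 = 1·-2 + 2·5 = 8
  a_3 = 1·8 + 2·-2 = 4
  a_4 = 1·4 + 2·8 = 20
  a_5 = 1·20 + 2·4 = 28
  a_6 = 1·28 + 2·20 = 68
  a_7 = 1·68 + 2·28 = 124
  a_8 = 1·124 + 2·68 = 260
  a_9 = 1·260 + 2·124 = 508
  a_10 = 1·508 + 2·260 = 1028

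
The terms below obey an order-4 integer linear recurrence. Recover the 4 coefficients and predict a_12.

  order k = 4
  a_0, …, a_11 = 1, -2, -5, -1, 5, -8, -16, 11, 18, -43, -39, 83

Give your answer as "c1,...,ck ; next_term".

  a_4 = 0·-1 + -1·-5 + 1·-2 + 2·1 = 5
  a_5 = 0·5 + -1·-1 + 1·-5 + 2·-2 = -8
  a_6 = 0·-8 + -1·5 + 1·-1 + 2·-5 = -16
  a_7 = 0·-16 + -1·-8 + 1·5 + 2·-1 = 11
  a_8 = 0·11 + -1·-16 + 1·-8 + 2·5 = 18
  a_9 = 0·18 + -1·11 + 1·-16 + 2·-8 = -43
  a_10 = 0·-43 + -1·18 + 1·11 + 2·-16 = -39
  a_11 = 0·-39 + -1·-43 + 1·18 + 2·11 = 83
  a_12 = 0·83 + -1·-39 + 1·-43 + 2·18 = 32

0,-1,1,2 ; 32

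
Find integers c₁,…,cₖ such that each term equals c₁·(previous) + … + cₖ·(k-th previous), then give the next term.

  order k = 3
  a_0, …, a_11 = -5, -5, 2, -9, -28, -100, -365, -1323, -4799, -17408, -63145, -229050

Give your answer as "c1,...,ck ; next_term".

  a_3 = 3·2 + 2·-5 + 1·-5 = -9
  a_4 = 3·-9 + 2·2 + 1·-5 = -28
  a_5 = 3·-28 + 2·-9 + 1·2 = -100
  a_6 = 3·-100 + 2·-28 + 1·-9 = -365
  a_7 = 3·-365 + 2·-100 + 1·-28 = -1323
  a_8 = 3·-1323 + 2·-365 + 1·-100 = -4799
  a_9 = 3·-4799 + 2·-1323 + 1·-365 = -17408
  a_10 = 3·-17408 + 2·-4799 + 1·-1323 = -63145
  a_11 = 3·-63145 + 2·-17408 + 1·-4799 = -229050
  a_12 = 3·-229050 + 2·-63145 + 1·-17408 = -830848

3,2,1 ; -830848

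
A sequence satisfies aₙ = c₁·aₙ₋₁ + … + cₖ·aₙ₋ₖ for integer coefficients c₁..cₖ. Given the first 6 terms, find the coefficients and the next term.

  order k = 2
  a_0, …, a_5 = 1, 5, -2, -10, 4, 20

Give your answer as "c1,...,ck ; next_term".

0,-2 ; -8

  a_2 = 0·5 + -2·1 = -2
  a_3 = 0·-2 + -2·5 = -10
  a_4 = 0·-10 + -2·-2 = 4
  a_5 = 0·4 + -2·-10 = 20
  a_6 = 0·20 + -2·4 = -8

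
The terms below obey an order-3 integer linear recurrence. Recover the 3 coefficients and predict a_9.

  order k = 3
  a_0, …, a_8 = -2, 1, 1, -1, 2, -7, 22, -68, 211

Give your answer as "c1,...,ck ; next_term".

-3,0,-1 ; -655

  a_3 = -3·1 + 0·1 + -1·-2 = -1
  a_4 = -3·-1 + 0·1 + -1·1 = 2
  a_5 = -3·2 + 0·-1 + -1·1 = -7
  a_6 = -3·-7 + 0·2 + -1·-1 = 22
  a_7 = -3·22 + 0·-7 + -1·2 = -68
  a_8 = -3·-68 + 0·22 + -1·-7 = 211
  a_9 = -3·211 + 0·-68 + -1·22 = -655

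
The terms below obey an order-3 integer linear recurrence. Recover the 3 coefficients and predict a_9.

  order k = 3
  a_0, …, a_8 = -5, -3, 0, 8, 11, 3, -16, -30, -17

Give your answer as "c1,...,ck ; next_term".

1,-1,-1 ; 29

  a_3 = 1·0 + -1·-3 + -1·-5 = 8
  a_4 = 1·8 + -1·0 + -1·-3 = 11
  a_5 = 1·11 + -1·8 + -1·0 = 3
  a_6 = 1·3 + -1·11 + -1·8 = -16
  a_7 = 1·-16 + -1·3 + -1·11 = -30
  a_8 = 1·-30 + -1·-16 + -1·3 = -17
  a_9 = 1·-17 + -1·-30 + -1·-16 = 29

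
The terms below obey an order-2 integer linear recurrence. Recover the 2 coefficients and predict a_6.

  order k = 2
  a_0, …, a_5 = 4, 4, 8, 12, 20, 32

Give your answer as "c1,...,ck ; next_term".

  a_2 = 1·4 + 1·4 = 8
  a_3 = 1·8 + 1·4 = 12
  a_4 = 1·12 + 1·8 = 20
  a_5 = 1·20 + 1·12 = 32
  a_6 = 1·32 + 1·20 = 52

1,1 ; 52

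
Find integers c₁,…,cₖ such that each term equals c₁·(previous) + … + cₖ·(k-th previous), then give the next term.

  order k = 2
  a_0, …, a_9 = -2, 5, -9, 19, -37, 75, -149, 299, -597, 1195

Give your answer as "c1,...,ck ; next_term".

  a_2 = -1·5 + 2·-2 = -9
  a_3 = -1·-9 + 2·5 = 19
  a_4 = -1·19 + 2·-9 = -37
  a_5 = -1·-37 + 2·19 = 75
  a_6 = -1·75 + 2·-37 = -149
  a_7 = -1·-149 + 2·75 = 299
  a_8 = -1·299 + 2·-149 = -597
  a_9 = -1·-597 + 2·299 = 1195
  a_10 = -1·1195 + 2·-597 = -2389

-1,2 ; -2389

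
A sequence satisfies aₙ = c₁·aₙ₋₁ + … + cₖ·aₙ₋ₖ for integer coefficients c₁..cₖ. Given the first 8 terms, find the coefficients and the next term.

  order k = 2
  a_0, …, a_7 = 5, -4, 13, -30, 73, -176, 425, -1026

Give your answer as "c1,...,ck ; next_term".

  a_2 = -2·-4 + 1·5 = 13
  a_3 = -2·13 + 1·-4 = -30
  a_4 = -2·-30 + 1·13 = 73
  a_5 = -2·73 + 1·-30 = -176
  a_6 = -2·-176 + 1·73 = 425
  a_7 = -2·425 + 1·-176 = -1026
  a_8 = -2·-1026 + 1·425 = 2477

-2,1 ; 2477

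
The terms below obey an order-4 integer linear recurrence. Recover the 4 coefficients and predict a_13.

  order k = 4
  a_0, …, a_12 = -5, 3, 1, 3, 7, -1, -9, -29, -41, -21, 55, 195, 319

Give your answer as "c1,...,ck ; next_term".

  a_4 = 1·3 + 0·1 + -2·3 + -2·-5 = 7
  a_5 = 1·7 + 0·3 + -2·1 + -2·3 = -1
  a_6 = 1·-1 + 0·7 + -2·3 + -2·1 = -9
  a_7 = 1·-9 + 0·-1 + -2·7 + -2·3 = -29
  a_8 = 1·-29 + 0·-9 + -2·-1 + -2·7 = -41
  a_9 = 1·-41 + 0·-29 + -2·-9 + -2·-1 = -21
  a_10 = 1·-21 + 0·-41 + -2·-29 + -2·-9 = 55
  a_11 = 1·55 + 0·-21 + -2·-41 + -2·-29 = 195
  a_12 = 1·195 + 0·55 + -2·-21 + -2·-41 = 319
  a_13 = 1·319 + 0·195 + -2·55 + -2·-21 = 251

1,0,-2,-2 ; 251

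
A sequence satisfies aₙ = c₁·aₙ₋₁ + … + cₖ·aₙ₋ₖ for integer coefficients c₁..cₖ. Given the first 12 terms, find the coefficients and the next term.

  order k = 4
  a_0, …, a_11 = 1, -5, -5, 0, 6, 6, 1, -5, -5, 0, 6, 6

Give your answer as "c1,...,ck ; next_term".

  a_4 = 1·0 + 0·-5 + -1·-5 + 1·1 = 6
  a_5 = 1·6 + 0·0 + -1·-5 + 1·-5 = 6
  a_6 = 1·6 + 0·6 + -1·0 + 1·-5 = 1
  a_7 = 1·1 + 0·6 + -1·6 + 1·0 = -5
  a_8 = 1·-5 + 0·1 + -1·6 + 1·6 = -5
  a_9 = 1·-5 + 0·-5 + -1·1 + 1·6 = 0
  a_10 = 1·0 + 0·-5 + -1·-5 + 1·1 = 6
  a_11 = 1·6 + 0·0 + -1·-5 + 1·-5 = 6
  a_12 = 1·6 + 0·6 + -1·0 + 1·-5 = 1

1,0,-1,1 ; 1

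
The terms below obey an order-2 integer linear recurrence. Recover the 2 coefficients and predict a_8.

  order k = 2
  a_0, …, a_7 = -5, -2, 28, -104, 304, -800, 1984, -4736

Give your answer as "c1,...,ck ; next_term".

  a_2 = -4·-2 + -4·-5 = 28
  a_3 = -4·28 + -4·-2 = -104
  a_4 = -4·-104 + -4·28 = 304
  a_5 = -4·304 + -4·-104 = -800
  a_6 = -4·-800 + -4·304 = 1984
  a_7 = -4·1984 + -4·-800 = -4736
  a_8 = -4·-4736 + -4·1984 = 11008

-4,-4 ; 11008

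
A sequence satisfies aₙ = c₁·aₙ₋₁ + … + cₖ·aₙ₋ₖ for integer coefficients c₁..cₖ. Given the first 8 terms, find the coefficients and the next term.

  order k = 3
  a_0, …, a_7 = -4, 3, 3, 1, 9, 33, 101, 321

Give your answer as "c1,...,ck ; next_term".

  a_3 = 3·3 + 0·3 + 2·-4 = 1
  a_4 = 3·1 + 0·3 + 2·3 = 9
  a_5 = 3·9 + 0·1 + 2·3 = 33
  a_6 = 3·33 + 0·9 + 2·1 = 101
  a_7 = 3·101 + 0·33 + 2·9 = 321
  a_8 = 3·321 + 0·101 + 2·33 = 1029

3,0,2 ; 1029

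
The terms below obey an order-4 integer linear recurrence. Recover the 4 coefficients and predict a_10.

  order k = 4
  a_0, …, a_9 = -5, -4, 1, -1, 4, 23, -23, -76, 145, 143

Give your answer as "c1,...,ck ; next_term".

0,-4,3,-4 ; -716

  a_4 = 0·-1 + -4·1 + 3·-4 + -4·-5 = 4
  a_5 = 0·4 + -4·-1 + 3·1 + -4·-4 = 23
  a_6 = 0·23 + -4·4 + 3·-1 + -4·1 = -23
  a_7 = 0·-23 + -4·23 + 3·4 + -4·-1 = -76
  a_8 = 0·-76 + -4·-23 + 3·23 + -4·4 = 145
  a_9 = 0·145 + -4·-76 + 3·-23 + -4·23 = 143
  a_10 = 0·143 + -4·145 + 3·-76 + -4·-23 = -716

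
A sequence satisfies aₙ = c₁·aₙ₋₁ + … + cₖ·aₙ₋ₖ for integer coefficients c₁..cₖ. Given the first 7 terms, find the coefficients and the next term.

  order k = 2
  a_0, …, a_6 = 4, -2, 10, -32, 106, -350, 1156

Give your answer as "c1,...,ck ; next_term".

-3,1 ; -3818

  a_2 = -3·-2 + 1·4 = 10
  a_3 = -3·10 + 1·-2 = -32
  a_4 = -3·-32 + 1·10 = 106
  a_5 = -3·106 + 1·-32 = -350
  a_6 = -3·-350 + 1·106 = 1156
  a_7 = -3·1156 + 1·-350 = -3818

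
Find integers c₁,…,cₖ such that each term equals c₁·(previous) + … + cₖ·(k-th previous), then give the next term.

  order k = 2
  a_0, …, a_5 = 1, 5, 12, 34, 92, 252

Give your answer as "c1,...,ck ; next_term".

2,2 ; 688

  a_2 = 2·5 + 2·1 = 12
  a_3 = 2·12 + 2·5 = 34
  a_4 = 2·34 + 2·12 = 92
  a_5 = 2·92 + 2·34 = 252
  a_6 = 2·252 + 2·92 = 688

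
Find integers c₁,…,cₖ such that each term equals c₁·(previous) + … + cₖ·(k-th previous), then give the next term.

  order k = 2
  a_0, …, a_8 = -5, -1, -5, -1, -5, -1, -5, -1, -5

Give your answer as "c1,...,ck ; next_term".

0,1 ; -1

  a_2 = 0·-1 + 1·-5 = -5
  a_3 = 0·-5 + 1·-1 = -1
  a_4 = 0·-1 + 1·-5 = -5
  a_5 = 0·-5 + 1·-1 = -1
  a_6 = 0·-1 + 1·-5 = -5
  a_7 = 0·-5 + 1·-1 = -1
  a_8 = 0·-1 + 1·-5 = -5
  a_9 = 0·-5 + 1·-1 = -1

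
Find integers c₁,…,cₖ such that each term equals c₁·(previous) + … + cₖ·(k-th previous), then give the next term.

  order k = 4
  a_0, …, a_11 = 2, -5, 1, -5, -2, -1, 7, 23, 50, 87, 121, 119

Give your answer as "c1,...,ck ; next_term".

2,0,-2,-1 ; 14

  a_4 = 2·-5 + 0·1 + -2·-5 + -1·2 = -2
  a_5 = 2·-2 + 0·-5 + -2·1 + -1·-5 = -1
  a_6 = 2·-1 + 0·-2 + -2·-5 + -1·1 = 7
  a_7 = 2·7 + 0·-1 + -2·-2 + -1·-5 = 23
  a_8 = 2·23 + 0·7 + -2·-1 + -1·-2 = 50
  a_9 = 2·50 + 0·23 + -2·7 + -1·-1 = 87
  a_10 = 2·87 + 0·50 + -2·23 + -1·7 = 121
  a_11 = 2·121 + 0·87 + -2·50 + -1·23 = 119
  a_12 = 2·119 + 0·121 + -2·87 + -1·50 = 14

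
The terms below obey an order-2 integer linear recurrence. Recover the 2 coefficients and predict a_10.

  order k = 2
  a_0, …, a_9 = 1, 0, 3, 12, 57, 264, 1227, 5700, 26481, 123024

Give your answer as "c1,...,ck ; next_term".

  a_2 = 4·0 + 3·1 = 3
  a_3 = 4·3 + 3·0 = 12
  a_4 = 4·12 + 3·3 = 57
  a_5 = 4·57 + 3·12 = 264
  a_6 = 4·264 + 3·57 = 1227
  a_7 = 4·1227 + 3·264 = 5700
  a_8 = 4·5700 + 3·1227 = 26481
  a_9 = 4·26481 + 3·5700 = 123024
  a_10 = 4·123024 + 3·26481 = 571539

4,3 ; 571539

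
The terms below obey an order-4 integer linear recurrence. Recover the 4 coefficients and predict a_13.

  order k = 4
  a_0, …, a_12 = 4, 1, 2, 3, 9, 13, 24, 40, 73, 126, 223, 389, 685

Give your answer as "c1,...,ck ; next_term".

  a_4 = 1·3 + 1·2 + 0·1 + 1·4 = 9
  a_5 = 1·9 + 1·3 + 0·2 + 1·1 = 13
  a_6 = 1·13 + 1·9 + 0·3 + 1·2 = 24
  a_7 = 1·24 + 1·13 + 0·9 + 1·3 = 40
  a_8 = 1·40 + 1·24 + 0·13 + 1·9 = 73
  a_9 = 1·73 + 1·40 + 0·24 + 1·13 = 126
  a_10 = 1·126 + 1·73 + 0·40 + 1·24 = 223
  a_11 = 1·223 + 1·126 + 0·73 + 1·40 = 389
  a_12 = 1·389 + 1·223 + 0·126 + 1·73 = 685
  a_13 = 1·685 + 1·389 + 0·223 + 1·126 = 1200

1,1,0,1 ; 1200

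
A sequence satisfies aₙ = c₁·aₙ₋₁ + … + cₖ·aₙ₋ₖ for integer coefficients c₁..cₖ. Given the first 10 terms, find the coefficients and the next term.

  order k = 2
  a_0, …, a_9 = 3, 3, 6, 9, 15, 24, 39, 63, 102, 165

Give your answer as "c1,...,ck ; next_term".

  a_2 = 1·3 + 1·3 = 6
  a_3 = 1·6 + 1·3 = 9
  a_4 = 1·9 + 1·6 = 15
  a_5 = 1·15 + 1·9 = 24
  a_6 = 1·24 + 1·15 = 39
  a_7 = 1·39 + 1·24 = 63
  a_8 = 1·63 + 1·39 = 102
  a_9 = 1·102 + 1·63 = 165
  a_10 = 1·165 + 1·102 = 267

1,1 ; 267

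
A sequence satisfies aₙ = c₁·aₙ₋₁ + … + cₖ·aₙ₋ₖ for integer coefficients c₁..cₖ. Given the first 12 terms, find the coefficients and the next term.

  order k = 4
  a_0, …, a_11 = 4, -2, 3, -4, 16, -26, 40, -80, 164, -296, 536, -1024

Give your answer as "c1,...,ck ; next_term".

-1,0,-2,2 ; 1944

  a_4 = -1·-4 + 0·3 + -2·-2 + 2·4 = 16
  a_5 = -1·16 + 0·-4 + -2·3 + 2·-2 = -26
  a_6 = -1·-26 + 0·16 + -2·-4 + 2·3 = 40
  a_7 = -1·40 + 0·-26 + -2·16 + 2·-4 = -80
  a_8 = -1·-80 + 0·40 + -2·-26 + 2·16 = 164
  a_9 = -1·164 + 0·-80 + -2·40 + 2·-26 = -296
  a_10 = -1·-296 + 0·164 + -2·-80 + 2·40 = 536
  a_11 = -1·536 + 0·-296 + -2·164 + 2·-80 = -1024
  a_12 = -1·-1024 + 0·536 + -2·-296 + 2·164 = 1944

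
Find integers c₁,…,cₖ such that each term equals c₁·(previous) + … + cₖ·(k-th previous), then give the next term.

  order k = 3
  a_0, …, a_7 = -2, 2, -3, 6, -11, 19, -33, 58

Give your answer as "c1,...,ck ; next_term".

  a_3 = -2·-3 + -1·2 + -1·-2 = 6
  a_4 = -2·6 + -1·-3 + -1·2 = -11
  a_5 = -2·-11 + -1·6 + -1·-3 = 19
  a_6 = -2·19 + -1·-11 + -1·6 = -33
  a_7 = -2·-33 + -1·19 + -1·-11 = 58
  a_8 = -2·58 + -1·-33 + -1·19 = -102

-2,-1,-1 ; -102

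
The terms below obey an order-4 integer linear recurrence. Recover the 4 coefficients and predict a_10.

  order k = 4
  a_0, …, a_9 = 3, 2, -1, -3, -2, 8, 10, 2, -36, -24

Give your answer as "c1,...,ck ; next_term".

0,0,-4,2 ; 12

  a_4 = 0·-3 + 0·-1 + -4·2 + 2·3 = -2
  a_5 = 0·-2 + 0·-3 + -4·-1 + 2·2 = 8
  a_6 = 0·8 + 0·-2 + -4·-3 + 2·-1 = 10
  a_7 = 0·10 + 0·8 + -4·-2 + 2·-3 = 2
  a_8 = 0·2 + 0·10 + -4·8 + 2·-2 = -36
  a_9 = 0·-36 + 0·2 + -4·10 + 2·8 = -24
  a_10 = 0·-24 + 0·-36 + -4·2 + 2·10 = 12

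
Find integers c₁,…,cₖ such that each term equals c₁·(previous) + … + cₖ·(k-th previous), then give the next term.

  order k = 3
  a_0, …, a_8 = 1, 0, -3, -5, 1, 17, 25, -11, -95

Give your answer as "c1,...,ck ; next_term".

1,-2,-2 ; -123

  a_3 = 1·-3 + -2·0 + -2·1 = -5
  a_4 = 1·-5 + -2·-3 + -2·0 = 1
  a_5 = 1·1 + -2·-5 + -2·-3 = 17
  a_6 = 1·17 + -2·1 + -2·-5 = 25
  a_7 = 1·25 + -2·17 + -2·1 = -11
  a_8 = 1·-11 + -2·25 + -2·17 = -95
  a_9 = 1·-95 + -2·-11 + -2·25 = -123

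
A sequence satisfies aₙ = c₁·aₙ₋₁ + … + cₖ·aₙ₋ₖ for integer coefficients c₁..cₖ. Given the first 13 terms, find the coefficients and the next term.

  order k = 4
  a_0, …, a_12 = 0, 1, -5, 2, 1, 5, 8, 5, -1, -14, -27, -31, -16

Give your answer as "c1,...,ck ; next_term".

  a_4 = 1·2 + 0·-5 + -1·1 + -1·0 = 1
  a_5 = 1·1 + 0·2 + -1·-5 + -1·1 = 5
  a_6 = 1·5 + 0·1 + -1·2 + -1·-5 = 8
  a_7 = 1·8 + 0·5 + -1·1 + -1·2 = 5
  a_8 = 1·5 + 0·8 + -1·5 + -1·1 = -1
  a_9 = 1·-1 + 0·5 + -1·8 + -1·5 = -14
  a_10 = 1·-14 + 0·-1 + -1·5 + -1·8 = -27
  a_11 = 1·-27 + 0·-14 + -1·-1 + -1·5 = -31
  a_12 = 1·-31 + 0·-27 + -1·-14 + -1·-1 = -16
  a_13 = 1·-16 + 0·-31 + -1·-27 + -1·-14 = 25

1,0,-1,-1 ; 25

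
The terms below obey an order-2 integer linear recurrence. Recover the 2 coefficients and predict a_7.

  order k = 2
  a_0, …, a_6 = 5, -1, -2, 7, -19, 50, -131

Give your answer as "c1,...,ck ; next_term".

  a_2 = -3·-1 + -1·5 = -2
  a_3 = -3·-2 + -1·-1 = 7
  a_4 = -3·7 + -1·-2 = -19
  a_5 = -3·-19 + -1·7 = 50
  a_6 = -3·50 + -1·-19 = -131
  a_7 = -3·-131 + -1·50 = 343

-3,-1 ; 343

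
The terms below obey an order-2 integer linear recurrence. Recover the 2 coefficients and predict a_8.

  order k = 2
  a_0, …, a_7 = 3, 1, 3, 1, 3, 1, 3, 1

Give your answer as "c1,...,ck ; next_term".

  a_2 = 0·1 + 1·3 = 3
  a_3 = 0·3 + 1·1 = 1
  a_4 = 0·1 + 1·3 = 3
  a_5 = 0·3 + 1·1 = 1
  a_6 = 0·1 + 1·3 = 3
  a_7 = 0·3 + 1·1 = 1
  a_8 = 0·1 + 1·3 = 3

0,1 ; 3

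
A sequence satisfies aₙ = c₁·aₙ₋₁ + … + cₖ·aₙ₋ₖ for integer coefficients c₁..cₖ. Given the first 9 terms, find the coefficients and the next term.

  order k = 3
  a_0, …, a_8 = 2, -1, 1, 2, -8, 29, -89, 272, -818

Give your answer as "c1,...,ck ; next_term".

-3,1,3 ; 2459

  a_3 = -3·1 + 1·-1 + 3·2 = 2
  a_4 = -3·2 + 1·1 + 3·-1 = -8
  a_5 = -3·-8 + 1·2 + 3·1 = 29
  a_6 = -3·29 + 1·-8 + 3·2 = -89
  a_7 = -3·-89 + 1·29 + 3·-8 = 272
  a_8 = -3·272 + 1·-89 + 3·29 = -818
  a_9 = -3·-818 + 1·272 + 3·-89 = 2459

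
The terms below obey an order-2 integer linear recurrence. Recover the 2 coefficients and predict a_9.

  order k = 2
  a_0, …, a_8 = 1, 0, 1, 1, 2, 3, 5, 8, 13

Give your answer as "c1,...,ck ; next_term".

1,1 ; 21

  a_2 = 1·0 + 1·1 = 1
  a_3 = 1·1 + 1·0 = 1
  a_4 = 1·1 + 1·1 = 2
  a_5 = 1·2 + 1·1 = 3
  a_6 = 1·3 + 1·2 = 5
  a_7 = 1·5 + 1·3 = 8
  a_8 = 1·8 + 1·5 = 13
  a_9 = 1·13 + 1·8 = 21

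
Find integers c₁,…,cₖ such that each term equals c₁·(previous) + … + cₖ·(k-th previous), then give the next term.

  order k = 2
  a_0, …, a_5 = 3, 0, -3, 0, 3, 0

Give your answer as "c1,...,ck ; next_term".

  a_2 = 0·0 + -1·3 = -3
  a_3 = 0·-3 + -1·0 = 0
  a_4 = 0·0 + -1·-3 = 3
  a_5 = 0·3 + -1·0 = 0
  a_6 = 0·0 + -1·3 = -3

0,-1 ; -3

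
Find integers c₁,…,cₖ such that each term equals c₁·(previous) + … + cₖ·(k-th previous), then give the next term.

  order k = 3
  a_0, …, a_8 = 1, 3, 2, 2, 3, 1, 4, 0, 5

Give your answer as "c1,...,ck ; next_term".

-1,1,1 ; -1

  a_3 = -1·2 + 1·3 + 1·1 = 2
  a_4 = -1·2 + 1·2 + 1·3 = 3
  a_5 = -1·3 + 1·2 + 1·2 = 1
  a_6 = -1·1 + 1·3 + 1·2 = 4
  a_7 = -1·4 + 1·1 + 1·3 = 0
  a_8 = -1·0 + 1·4 + 1·1 = 5
  a_9 = -1·5 + 1·0 + 1·4 = -1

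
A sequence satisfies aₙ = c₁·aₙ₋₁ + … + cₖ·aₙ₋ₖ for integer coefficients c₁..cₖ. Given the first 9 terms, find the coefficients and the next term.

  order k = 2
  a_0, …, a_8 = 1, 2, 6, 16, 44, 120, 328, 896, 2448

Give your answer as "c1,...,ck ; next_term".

2,2 ; 6688

  a_2 = 2·2 + 2·1 = 6
  a_3 = 2·6 + 2·2 = 16
  a_4 = 2·16 + 2·6 = 44
  a_5 = 2·44 + 2·16 = 120
  a_6 = 2·120 + 2·44 = 328
  a_7 = 2·328 + 2·120 = 896
  a_8 = 2·896 + 2·328 = 2448
  a_9 = 2·2448 + 2·896 = 6688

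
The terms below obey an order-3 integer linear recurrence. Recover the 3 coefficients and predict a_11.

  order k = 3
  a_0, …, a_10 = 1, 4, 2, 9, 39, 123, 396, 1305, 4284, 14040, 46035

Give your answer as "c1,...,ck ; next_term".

  a_3 = 3·2 + 0·4 + 3·1 = 9
  a_4 = 3·9 + 0·2 + 3·4 = 39
  a_5 = 3·39 + 0·9 + 3·2 = 123
  a_6 = 3·123 + 0·39 + 3·9 = 396
  a_7 = 3·396 + 0·123 + 3·39 = 1305
  a_8 = 3·1305 + 0·396 + 3·123 = 4284
  a_9 = 3·4284 + 0·1305 + 3·396 = 14040
  a_10 = 3·14040 + 0·4284 + 3·1305 = 46035
  a_11 = 3·46035 + 0·14040 + 3·4284 = 150957

3,0,3 ; 150957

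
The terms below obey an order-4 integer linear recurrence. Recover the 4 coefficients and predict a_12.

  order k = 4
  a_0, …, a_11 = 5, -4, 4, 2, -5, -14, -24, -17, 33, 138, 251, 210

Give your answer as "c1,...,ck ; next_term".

2,-2,-1,-1 ; -253

  a_4 = 2·2 + -2·4 + -1·-4 + -1·5 = -5
  a_5 = 2·-5 + -2·2 + -1·4 + -1·-4 = -14
  a_6 = 2·-14 + -2·-5 + -1·2 + -1·4 = -24
  a_7 = 2·-24 + -2·-14 + -1·-5 + -1·2 = -17
  a_8 = 2·-17 + -2·-24 + -1·-14 + -1·-5 = 33
  a_9 = 2·33 + -2·-17 + -1·-24 + -1·-14 = 138
  a_10 = 2·138 + -2·33 + -1·-17 + -1·-24 = 251
  a_11 = 2·251 + -2·138 + -1·33 + -1·-17 = 210
  a_12 = 2·210 + -2·251 + -1·138 + -1·33 = -253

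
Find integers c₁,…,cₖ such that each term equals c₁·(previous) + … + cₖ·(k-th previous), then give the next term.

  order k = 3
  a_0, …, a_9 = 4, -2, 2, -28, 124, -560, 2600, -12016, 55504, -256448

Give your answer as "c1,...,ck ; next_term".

  a_3 = -4·2 + 2·-2 + -4·4 = -28
  a_4 = -4·-28 + 2·2 + -4·-2 = 124
  a_5 = -4·124 + 2·-28 + -4·2 = -560
  a_6 = -4·-560 + 2·124 + -4·-28 = 2600
  a_7 = -4·2600 + 2·-560 + -4·124 = -12016
  a_8 = -4·-12016 + 2·2600 + -4·-560 = 55504
  a_9 = -4·55504 + 2·-12016 + -4·2600 = -256448
  a_10 = -4·-256448 + 2·55504 + -4·-12016 = 1184864

-4,2,-4 ; 1184864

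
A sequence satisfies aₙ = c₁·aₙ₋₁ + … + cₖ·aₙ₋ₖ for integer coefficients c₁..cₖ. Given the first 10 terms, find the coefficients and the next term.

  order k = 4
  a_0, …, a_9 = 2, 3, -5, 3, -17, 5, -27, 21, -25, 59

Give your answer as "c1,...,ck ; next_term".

  a_4 = 0·3 + 2·-5 + -1·3 + -2·2 = -17
  a_5 = 0·-17 + 2·3 + -1·-5 + -2·3 = 5
  a_6 = 0·5 + 2·-17 + -1·3 + -2·-5 = -27
  a_7 = 0·-27 + 2·5 + -1·-17 + -2·3 = 21
  a_8 = 0·21 + 2·-27 + -1·5 + -2·-17 = -25
  a_9 = 0·-25 + 2·21 + -1·-27 + -2·5 = 59
  a_10 = 0·59 + 2·-25 + -1·21 + -2·-27 = -17

0,2,-1,-2 ; -17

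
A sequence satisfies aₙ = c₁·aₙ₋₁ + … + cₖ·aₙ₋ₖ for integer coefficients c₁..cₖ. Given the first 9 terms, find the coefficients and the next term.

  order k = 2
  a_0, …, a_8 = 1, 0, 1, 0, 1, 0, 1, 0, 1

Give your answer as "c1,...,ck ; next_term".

0,1 ; 0

  a_2 = 0·0 + 1·1 = 1
  a_3 = 0·1 + 1·0 = 0
  a_4 = 0·0 + 1·1 = 1
  a_5 = 0·1 + 1·0 = 0
  a_6 = 0·0 + 1·1 = 1
  a_7 = 0·1 + 1·0 = 0
  a_8 = 0·0 + 1·1 = 1
  a_9 = 0·1 + 1·0 = 0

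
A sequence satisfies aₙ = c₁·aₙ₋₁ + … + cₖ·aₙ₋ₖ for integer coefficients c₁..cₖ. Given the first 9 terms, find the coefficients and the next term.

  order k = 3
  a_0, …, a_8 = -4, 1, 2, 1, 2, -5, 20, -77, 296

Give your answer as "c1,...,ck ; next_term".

  a_3 = -3·2 + 3·1 + -1·-4 = 1
  a_4 = -3·1 + 3·2 + -1·1 = 2
  a_5 = -3·2 + 3·1 + -1·2 = -5
  a_6 = -3·-5 + 3·2 + -1·1 = 20
  a_7 = -3·20 + 3·-5 + -1·2 = -77
  a_8 = -3·-77 + 3·20 + -1·-5 = 296
  a_9 = -3·296 + 3·-77 + -1·20 = -1139

-3,3,-1 ; -1139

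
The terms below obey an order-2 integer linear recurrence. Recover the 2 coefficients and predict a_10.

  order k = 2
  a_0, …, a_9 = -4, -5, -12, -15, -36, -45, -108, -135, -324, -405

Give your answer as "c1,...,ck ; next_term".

0,3 ; -972

  a_2 = 0·-5 + 3·-4 = -12
  a_3 = 0·-12 + 3·-5 = -15
  a_4 = 0·-15 + 3·-12 = -36
  a_5 = 0·-36 + 3·-15 = -45
  a_6 = 0·-45 + 3·-36 = -108
  a_7 = 0·-108 + 3·-45 = -135
  a_8 = 0·-135 + 3·-108 = -324
  a_9 = 0·-324 + 3·-135 = -405
  a_10 = 0·-405 + 3·-324 = -972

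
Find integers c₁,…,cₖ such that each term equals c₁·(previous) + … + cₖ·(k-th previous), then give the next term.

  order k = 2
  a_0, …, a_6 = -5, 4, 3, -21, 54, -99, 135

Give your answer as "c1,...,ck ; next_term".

  a_2 = -3·4 + -3·-5 = 3
  a_3 = -3·3 + -3·4 = -21
  a_4 = -3·-21 + -3·3 = 54
  a_5 = -3·54 + -3·-21 = -99
  a_6 = -3·-99 + -3·54 = 135
  a_7 = -3·135 + -3·-99 = -108

-3,-3 ; -108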